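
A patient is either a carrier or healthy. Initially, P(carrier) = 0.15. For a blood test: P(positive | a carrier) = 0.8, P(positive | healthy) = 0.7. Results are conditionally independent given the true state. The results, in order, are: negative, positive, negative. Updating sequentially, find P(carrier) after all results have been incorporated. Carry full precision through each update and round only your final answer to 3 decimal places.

After 'negative': P(carrier) = 0.2·0.1500 / (0.2·0.1500 + 0.3·0.8500) ≈ 0.1053
After 'positive': P(carrier) = 0.8·0.1053 / (0.8·0.1053 + 0.7·0.8947) ≈ 0.1185
After 'negative': P(carrier) = 0.2·0.1185 / (0.2·0.1185 + 0.3·0.8815) ≈ 0.0823

0.082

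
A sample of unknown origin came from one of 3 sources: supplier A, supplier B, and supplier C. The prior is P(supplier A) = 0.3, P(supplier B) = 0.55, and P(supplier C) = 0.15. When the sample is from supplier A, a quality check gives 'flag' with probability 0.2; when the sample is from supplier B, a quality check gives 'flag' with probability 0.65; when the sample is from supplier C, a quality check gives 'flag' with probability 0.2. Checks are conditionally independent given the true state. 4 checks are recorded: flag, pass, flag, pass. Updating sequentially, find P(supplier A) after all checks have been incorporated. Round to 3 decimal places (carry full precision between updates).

Apply Bayes' rule sequentially, carrying P(supplier A) forward.
After 'flag': normaliser = 0.2·0.3000 + 0.65·0.5500 + 0.2·0.1500; P(supplier A) ≈ 0.1341, P(supplier B) ≈ 0.7989, P(supplier C) ≈ 0.0670
After 'pass': normaliser = 0.8·0.1341 + 0.35·0.7989 + 0.8·0.0670; P(supplier A) ≈ 0.2435, P(supplier B) ≈ 0.6347, P(supplier C) ≈ 0.1218
After 'flag': normaliser = 0.2·0.2435 + 0.65·0.6347 + 0.2·0.1218; P(supplier A) ≈ 0.1003, P(supplier B) ≈ 0.8496, P(supplier C) ≈ 0.0501
After 'pass': normaliser = 0.8·0.1003 + 0.35·0.8496 + 0.8·0.0501; P(supplier A) ≈ 0.1921, P(supplier B) ≈ 0.7119, P(supplier C) ≈ 0.0960

0.192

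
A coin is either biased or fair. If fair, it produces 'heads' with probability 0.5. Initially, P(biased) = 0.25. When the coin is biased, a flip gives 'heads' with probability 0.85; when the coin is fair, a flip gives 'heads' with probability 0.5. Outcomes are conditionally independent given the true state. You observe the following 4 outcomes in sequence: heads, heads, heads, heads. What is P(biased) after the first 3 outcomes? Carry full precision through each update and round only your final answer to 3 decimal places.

0.621

Each posterior becomes the prior for the next update.
After 'heads': P(biased) = 0.85·0.2500 / (0.85·0.2500 + 0.5·0.7500) ≈ 0.3617
After 'heads': P(biased) = 0.85·0.3617 / (0.85·0.3617 + 0.5·0.6383) ≈ 0.4907
After 'heads': P(biased) = 0.85·0.4907 / (0.85·0.4907 + 0.5·0.5093) ≈ 0.6209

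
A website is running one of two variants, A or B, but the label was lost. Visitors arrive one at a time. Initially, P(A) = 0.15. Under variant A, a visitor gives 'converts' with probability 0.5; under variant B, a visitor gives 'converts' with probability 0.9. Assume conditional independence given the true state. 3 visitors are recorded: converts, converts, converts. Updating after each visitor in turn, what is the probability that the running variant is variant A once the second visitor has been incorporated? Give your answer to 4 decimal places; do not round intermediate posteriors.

0.0517

After 'converts': P(A) = 0.5·0.1500 / (0.5·0.1500 + 0.9·0.8500) ≈ 0.0893
After 'converts': P(A) = 0.5·0.0893 / (0.5·0.0893 + 0.9·0.9107) ≈ 0.0517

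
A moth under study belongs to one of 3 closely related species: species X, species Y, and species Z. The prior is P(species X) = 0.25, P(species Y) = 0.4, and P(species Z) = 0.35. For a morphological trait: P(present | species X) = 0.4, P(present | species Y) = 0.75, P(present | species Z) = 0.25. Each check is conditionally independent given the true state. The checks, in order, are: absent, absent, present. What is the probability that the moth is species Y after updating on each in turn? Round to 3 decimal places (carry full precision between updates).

After 'absent': normaliser = 0.6·0.2500 + 0.25·0.4000 + 0.75·0.3500; P(species X) ≈ 0.2927, P(species Y) ≈ 0.1951, P(species Z) ≈ 0.5122
After 'absent': normaliser = 0.6·0.2927 + 0.25·0.1951 + 0.75·0.5122; P(species X) ≈ 0.2886, P(species Y) ≈ 0.0802, P(species Z) ≈ 0.6313
After 'present': normaliser = 0.4·0.2886 + 0.75·0.0802 + 0.25·0.6313; P(species X) ≈ 0.3463, P(species Y) ≈ 0.1803, P(species Z) ≈ 0.4734

0.180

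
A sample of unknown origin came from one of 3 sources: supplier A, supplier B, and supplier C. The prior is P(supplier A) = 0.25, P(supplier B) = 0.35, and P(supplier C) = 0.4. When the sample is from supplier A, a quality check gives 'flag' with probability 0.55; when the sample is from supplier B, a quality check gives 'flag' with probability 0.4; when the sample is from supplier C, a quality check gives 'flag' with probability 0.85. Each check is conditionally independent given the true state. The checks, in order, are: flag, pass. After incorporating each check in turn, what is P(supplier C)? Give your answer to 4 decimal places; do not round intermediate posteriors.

After 'flag': normaliser = 0.55·0.2500 + 0.4·0.3500 + 0.85·0.4000; P(supplier A) ≈ 0.2227, P(supplier B) ≈ 0.2267, P(supplier C) ≈ 0.5506
After 'pass': normaliser = 0.45·0.2227 + 0.6·0.2267 + 0.15·0.5506; P(supplier A) ≈ 0.3143, P(supplier B) ≈ 0.4267, P(supplier C) ≈ 0.2590

0.2590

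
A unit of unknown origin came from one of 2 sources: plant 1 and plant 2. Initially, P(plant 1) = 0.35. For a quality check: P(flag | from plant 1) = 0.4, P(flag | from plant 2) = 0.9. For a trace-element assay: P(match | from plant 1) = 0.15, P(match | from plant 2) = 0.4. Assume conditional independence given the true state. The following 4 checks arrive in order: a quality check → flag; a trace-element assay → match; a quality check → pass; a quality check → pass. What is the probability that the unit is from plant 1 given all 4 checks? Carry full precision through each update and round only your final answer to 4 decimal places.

0.7636

After a quality check='flag': P(plant 1) = 0.4·0.3500 / (0.4·0.3500 + 0.9·0.6500) ≈ 0.1931
After a trace-element assay='match': P(plant 1) = 0.15·0.1931 / (0.15·0.1931 + 0.4·0.8069) ≈ 0.0824
After a quality check='pass': P(plant 1) = 0.6·0.0824 / (0.6·0.0824 + 0.1·0.9176) ≈ 0.3500
After a quality check='pass': P(plant 1) = 0.6·0.3500 / (0.6·0.3500 + 0.1·0.6500) ≈ 0.7636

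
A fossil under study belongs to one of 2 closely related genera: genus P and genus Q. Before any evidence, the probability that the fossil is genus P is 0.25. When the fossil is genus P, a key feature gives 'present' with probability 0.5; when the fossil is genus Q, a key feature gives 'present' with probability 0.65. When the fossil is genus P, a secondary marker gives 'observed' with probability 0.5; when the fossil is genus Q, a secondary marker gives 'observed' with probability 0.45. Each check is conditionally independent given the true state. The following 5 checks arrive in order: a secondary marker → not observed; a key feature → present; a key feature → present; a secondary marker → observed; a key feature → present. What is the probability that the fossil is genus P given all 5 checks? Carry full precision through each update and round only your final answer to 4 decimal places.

0.1329

After a secondary marker='not observed': P(genus P) = 0.5·0.2500 / (0.5·0.2500 + 0.55·0.7500) ≈ 0.2326
After a key feature='present': P(genus P) = 0.5·0.2326 / (0.5·0.2326 + 0.65·0.7674) ≈ 0.1890
After a key feature='present': P(genus P) = 0.5·0.1890 / (0.5·0.1890 + 0.65·0.8110) ≈ 0.1520
After a secondary marker='observed': P(genus P) = 0.5·0.1520 / (0.5·0.1520 + 0.45·0.8480) ≈ 0.1661
After a key feature='present': P(genus P) = 0.5·0.1661 / (0.5·0.1661 + 0.65·0.8339) ≈ 0.1329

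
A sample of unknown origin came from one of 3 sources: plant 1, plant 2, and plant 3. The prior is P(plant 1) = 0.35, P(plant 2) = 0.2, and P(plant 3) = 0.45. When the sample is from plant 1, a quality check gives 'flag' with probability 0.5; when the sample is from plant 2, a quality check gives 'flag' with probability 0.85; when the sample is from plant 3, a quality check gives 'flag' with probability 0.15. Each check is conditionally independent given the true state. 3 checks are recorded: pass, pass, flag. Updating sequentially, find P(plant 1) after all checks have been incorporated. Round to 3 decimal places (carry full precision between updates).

After 'pass': normaliser = 0.5·0.3500 + 0.15·0.2000 + 0.85·0.4500; P(plant 1) ≈ 0.2979, P(plant 2) ≈ 0.0511, P(plant 3) ≈ 0.6511
After 'pass': normaliser = 0.5·0.2979 + 0.15·0.0511 + 0.85·0.6511; P(plant 1) ≈ 0.2098, P(plant 2) ≈ 0.0108, P(plant 3) ≈ 0.7794
After 'flag': normaliser = 0.5·0.2098 + 0.85·0.0108 + 0.15·0.7794; P(plant 1) ≈ 0.4541, P(plant 2) ≈ 0.0397, P(plant 3) ≈ 0.5062

0.454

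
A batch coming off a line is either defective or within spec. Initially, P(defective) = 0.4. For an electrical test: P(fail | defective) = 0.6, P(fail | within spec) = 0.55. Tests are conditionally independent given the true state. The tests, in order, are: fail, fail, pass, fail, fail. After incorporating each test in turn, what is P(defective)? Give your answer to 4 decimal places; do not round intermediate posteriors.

After 'fail': P(defective) = 0.6·0.4000 / (0.6·0.4000 + 0.55·0.6000) ≈ 0.4211
After 'fail': P(defective) = 0.6·0.4211 / (0.6·0.4211 + 0.55·0.5789) ≈ 0.4424
After 'pass': P(defective) = 0.4·0.4424 / (0.4·0.4424 + 0.45·0.5576) ≈ 0.4136
After 'fail': P(defective) = 0.6·0.4136 / (0.6·0.4136 + 0.55·0.5864) ≈ 0.4348
After 'fail': P(defective) = 0.6·0.4348 / (0.6·0.4348 + 0.55·0.5652) ≈ 0.4563

0.4563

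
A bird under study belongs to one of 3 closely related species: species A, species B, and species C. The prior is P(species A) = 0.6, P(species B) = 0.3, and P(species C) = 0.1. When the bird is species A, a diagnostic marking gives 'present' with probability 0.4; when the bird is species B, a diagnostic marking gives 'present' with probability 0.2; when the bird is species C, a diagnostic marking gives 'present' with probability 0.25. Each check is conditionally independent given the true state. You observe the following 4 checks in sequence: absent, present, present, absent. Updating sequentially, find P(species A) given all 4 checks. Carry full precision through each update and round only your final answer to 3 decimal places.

After 'absent': normaliser = 0.6·0.6000 + 0.8·0.3000 + 0.75·0.1000; P(species A) ≈ 0.5333, P(species B) ≈ 0.3556, P(species C) ≈ 0.1111
After 'present': normaliser = 0.4·0.5333 + 0.2·0.3556 + 0.25·0.1111; P(species A) ≈ 0.6833, P(species B) ≈ 0.2278, P(species C) ≈ 0.0890
After 'present': normaliser = 0.4·0.6833 + 0.2·0.2278 + 0.25·0.0890; P(species A) ≈ 0.8013, P(species B) ≈ 0.1335, P(species C) ≈ 0.0652
After 'absent': normaliser = 0.6·0.8013 + 0.8·0.1335 + 0.75·0.0652; P(species A) ≈ 0.7553, P(species B) ≈ 0.1678, P(species C) ≈ 0.0768

0.755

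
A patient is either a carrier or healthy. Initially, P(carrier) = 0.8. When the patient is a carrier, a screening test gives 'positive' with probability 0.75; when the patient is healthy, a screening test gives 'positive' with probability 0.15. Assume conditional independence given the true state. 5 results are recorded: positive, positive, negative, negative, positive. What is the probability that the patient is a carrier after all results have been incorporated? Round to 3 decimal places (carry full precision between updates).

0.977

Each posterior becomes the prior for the next update.
After 'positive': P(carrier) = 0.75·0.8000 / (0.75·0.8000 + 0.15·0.2000) ≈ 0.9524
After 'positive': P(carrier) = 0.75·0.9524 / (0.75·0.9524 + 0.15·0.0476) ≈ 0.9901
After 'negative': P(carrier) = 0.25·0.9901 / (0.25·0.9901 + 0.85·0.0099) ≈ 0.9671
After 'negative': P(carrier) = 0.25·0.9671 / (0.25·0.9671 + 0.85·0.0329) ≈ 0.8964
After 'positive': P(carrier) = 0.75·0.8964 / (0.75·0.8964 + 0.15·0.1036) ≈ 0.9774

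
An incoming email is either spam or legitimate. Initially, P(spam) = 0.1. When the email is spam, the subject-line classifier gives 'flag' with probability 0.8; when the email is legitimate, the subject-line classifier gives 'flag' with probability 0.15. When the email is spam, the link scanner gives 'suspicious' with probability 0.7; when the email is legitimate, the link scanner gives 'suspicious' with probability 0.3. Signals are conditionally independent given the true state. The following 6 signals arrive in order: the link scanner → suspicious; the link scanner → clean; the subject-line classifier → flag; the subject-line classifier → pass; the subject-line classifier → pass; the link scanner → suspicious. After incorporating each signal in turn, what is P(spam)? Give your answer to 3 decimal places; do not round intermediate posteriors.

Apply Bayes' rule sequentially, carrying P(spam) forward.
After the link scanner='suspicious': P(spam) = 0.7·0.1000 / (0.7·0.1000 + 0.3·0.9000) ≈ 0.2059
After the link scanner='clean': P(spam) = 0.3·0.2059 / (0.3·0.2059 + 0.7·0.7941) ≈ 0.1000
After the subject-line classifier='flag': P(spam) = 0.8·0.1000 / (0.8·0.1000 + 0.15·0.9000) ≈ 0.3721
After the subject-line classifier='pass': P(spam) = 0.2·0.3721 / (0.2·0.3721 + 0.85·0.6279) ≈ 0.1224
After the subject-line classifier='pass': P(spam) = 0.2·0.1224 / (0.2·0.1224 + 0.85·0.8776) ≈ 0.0318
After the link scanner='suspicious': P(spam) = 0.7·0.0318 / (0.7·0.0318 + 0.3·0.9682) ≈ 0.0711

0.071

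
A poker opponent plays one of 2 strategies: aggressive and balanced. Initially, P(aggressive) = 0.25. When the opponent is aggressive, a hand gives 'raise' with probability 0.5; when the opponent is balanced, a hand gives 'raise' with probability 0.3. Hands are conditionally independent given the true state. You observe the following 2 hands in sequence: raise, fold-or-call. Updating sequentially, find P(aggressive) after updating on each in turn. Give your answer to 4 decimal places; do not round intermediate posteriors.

After 'raise': P(aggressive) = 0.5·0.2500 / (0.5·0.2500 + 0.3·0.7500) ≈ 0.3571
After 'fold-or-call': P(aggressive) = 0.5·0.3571 / (0.5·0.3571 + 0.7·0.6429) ≈ 0.2841

0.2841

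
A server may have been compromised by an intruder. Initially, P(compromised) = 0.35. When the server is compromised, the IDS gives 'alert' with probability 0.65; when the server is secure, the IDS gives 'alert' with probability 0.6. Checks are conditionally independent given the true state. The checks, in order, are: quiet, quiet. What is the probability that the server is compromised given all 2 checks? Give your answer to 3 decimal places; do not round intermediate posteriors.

After 'quiet': P(compromised) = 0.35·0.3500 / (0.35·0.3500 + 0.4·0.6500) ≈ 0.3203
After 'quiet': P(compromised) = 0.35·0.3203 / (0.35·0.3203 + 0.4·0.6797) ≈ 0.2919

0.292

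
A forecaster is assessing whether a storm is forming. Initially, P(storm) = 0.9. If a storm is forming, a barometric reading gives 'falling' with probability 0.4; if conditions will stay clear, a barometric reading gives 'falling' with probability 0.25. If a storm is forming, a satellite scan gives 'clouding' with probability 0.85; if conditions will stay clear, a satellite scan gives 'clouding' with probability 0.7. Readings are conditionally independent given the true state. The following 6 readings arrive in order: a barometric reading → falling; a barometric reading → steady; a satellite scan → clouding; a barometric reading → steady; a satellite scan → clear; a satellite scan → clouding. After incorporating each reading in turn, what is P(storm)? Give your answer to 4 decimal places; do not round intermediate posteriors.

After a barometric reading='falling': P(storm) = 0.4·0.9000 / (0.4·0.9000 + 0.25·0.1000) ≈ 0.9351
After a barometric reading='steady': P(storm) = 0.6·0.9351 / (0.6·0.9351 + 0.75·0.0649) ≈ 0.9201
After a satellite scan='clouding': P(storm) = 0.85·0.9201 / (0.85·0.9201 + 0.7·0.0799) ≈ 0.9333
After a barometric reading='steady': P(storm) = 0.6·0.9333 / (0.6·0.9333 + 0.75·0.0667) ≈ 0.9180
After a satellite scan='clear': P(storm) = 0.15·0.9180 / (0.15·0.9180 + 0.3·0.0820) ≈ 0.8484
After a satellite scan='clouding': P(storm) = 0.85·0.8484 / (0.85·0.8484 + 0.7·0.1516) ≈ 0.8717

0.8717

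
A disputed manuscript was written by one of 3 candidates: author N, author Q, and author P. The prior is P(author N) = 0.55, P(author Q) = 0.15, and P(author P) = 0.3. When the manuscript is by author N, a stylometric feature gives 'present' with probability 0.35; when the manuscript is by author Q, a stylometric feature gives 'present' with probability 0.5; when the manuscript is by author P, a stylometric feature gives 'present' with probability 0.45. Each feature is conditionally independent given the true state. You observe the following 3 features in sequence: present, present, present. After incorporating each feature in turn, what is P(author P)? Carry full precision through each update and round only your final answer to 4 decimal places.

After 'present': normaliser = 0.35·0.5500 + 0.5·0.1500 + 0.45·0.3000; P(author N) ≈ 0.4783, P(author Q) ≈ 0.1863, P(author P) ≈ 0.3354
After 'present': normaliser = 0.35·0.4783 + 0.5·0.1863 + 0.45·0.3354; P(author N) ≈ 0.4068, P(author Q) ≈ 0.2264, P(author P) ≈ 0.3668
After 'present': normaliser = 0.35·0.4068 + 0.5·0.2264 + 0.45·0.3668; P(author N) ≈ 0.3385, P(author Q) ≈ 0.2691, P(author P) ≈ 0.3924

0.3924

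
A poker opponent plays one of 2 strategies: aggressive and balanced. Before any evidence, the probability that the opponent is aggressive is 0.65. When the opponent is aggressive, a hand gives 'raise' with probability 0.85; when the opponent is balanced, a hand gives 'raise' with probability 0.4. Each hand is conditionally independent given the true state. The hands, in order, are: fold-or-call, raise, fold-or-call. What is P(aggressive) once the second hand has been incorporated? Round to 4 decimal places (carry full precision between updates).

After 'fold-or-call': P(aggressive) = 0.15·0.6500 / (0.15·0.6500 + 0.6·0.3500) ≈ 0.3171
After 'raise': P(aggressive) = 0.85·0.3171 / (0.85·0.3171 + 0.4·0.6829) ≈ 0.4966

0.4966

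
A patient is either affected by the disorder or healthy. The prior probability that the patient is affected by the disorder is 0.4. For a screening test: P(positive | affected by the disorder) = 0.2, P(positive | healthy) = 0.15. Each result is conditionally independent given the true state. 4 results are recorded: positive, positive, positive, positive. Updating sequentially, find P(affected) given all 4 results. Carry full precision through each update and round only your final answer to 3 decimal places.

0.678

After 'positive': P(affected) = 0.2·0.4000 / (0.2·0.4000 + 0.15·0.6000) ≈ 0.4706
After 'positive': P(affected) = 0.2·0.4706 / (0.2·0.4706 + 0.15·0.5294) ≈ 0.5424
After 'positive': P(affected) = 0.2·0.5424 / (0.2·0.5424 + 0.15·0.4576) ≈ 0.6124
After 'positive': P(affected) = 0.2·0.6124 / (0.2·0.6124 + 0.15·0.3876) ≈ 0.6781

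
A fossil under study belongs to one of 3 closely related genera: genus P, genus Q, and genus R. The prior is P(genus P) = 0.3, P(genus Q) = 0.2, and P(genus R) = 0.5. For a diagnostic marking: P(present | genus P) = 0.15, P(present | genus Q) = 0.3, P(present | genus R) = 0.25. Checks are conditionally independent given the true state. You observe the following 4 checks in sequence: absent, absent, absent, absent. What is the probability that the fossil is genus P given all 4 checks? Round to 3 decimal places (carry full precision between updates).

After 'absent': normaliser = 0.85·0.3000 + 0.7·0.2000 + 0.75·0.5000; P(genus P) ≈ 0.3312, P(genus Q) ≈ 0.1818, P(genus R) ≈ 0.4870
After 'absent': normaliser = 0.85·0.3312 + 0.7·0.1818 + 0.75·0.4870; P(genus P) ≈ 0.3637, P(genus Q) ≈ 0.1644, P(genus R) ≈ 0.4719
After 'absent': normaliser = 0.85·0.3637 + 0.7·0.1644 + 0.75·0.4719; P(genus P) ≈ 0.3973, P(genus Q) ≈ 0.1479, P(genus R) ≈ 0.4548
After 'absent': normaliser = 0.85·0.3973 + 0.7·0.1479 + 0.75·0.4548; P(genus P) ≈ 0.4316, P(genus Q) ≈ 0.1324, P(genus R) ≈ 0.4360

0.432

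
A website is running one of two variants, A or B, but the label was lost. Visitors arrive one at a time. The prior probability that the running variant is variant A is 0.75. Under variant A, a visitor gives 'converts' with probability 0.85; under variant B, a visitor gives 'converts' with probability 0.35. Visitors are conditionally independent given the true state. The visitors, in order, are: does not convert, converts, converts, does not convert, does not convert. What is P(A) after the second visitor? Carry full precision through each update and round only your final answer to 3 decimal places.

After 'does not convert': P(A) = 0.15·0.7500 / (0.15·0.7500 + 0.65·0.2500) ≈ 0.4091
After 'converts': P(A) = 0.85·0.4091 / (0.85·0.4091 + 0.35·0.5909) ≈ 0.6270

0.627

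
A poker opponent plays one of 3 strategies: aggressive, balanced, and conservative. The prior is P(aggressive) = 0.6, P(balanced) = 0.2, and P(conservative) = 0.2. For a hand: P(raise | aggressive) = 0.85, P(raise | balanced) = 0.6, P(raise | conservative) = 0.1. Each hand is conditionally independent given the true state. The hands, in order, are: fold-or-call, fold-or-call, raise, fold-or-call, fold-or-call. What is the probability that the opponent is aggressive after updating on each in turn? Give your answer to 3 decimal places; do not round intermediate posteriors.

0.016

Apply Bayes' rule sequentially, carrying P(aggressive) forward.
After 'fold-or-call': normaliser = 0.15·0.6000 + 0.4·0.2000 + 0.9·0.2000; P(aggressive) ≈ 0.2571, P(balanced) ≈ 0.2286, P(conservative) ≈ 0.5143
After 'fold-or-call': normaliser = 0.15·0.2571 + 0.4·0.2286 + 0.9·0.5143; P(aggressive) ≈ 0.0651, P(balanced) ≈ 0.1542, P(conservative) ≈ 0.7807
After 'raise': normaliser = 0.85·0.0651 + 0.6·0.1542 + 0.1·0.7807; P(aggressive) ≈ 0.2448, P(balanced) ≈ 0.4096, P(conservative) ≈ 0.3456
After 'fold-or-call': normaliser = 0.15·0.2448 + 0.4·0.4096 + 0.9·0.3456; P(aggressive) ≈ 0.0718, P(balanced) ≈ 0.3203, P(conservative) ≈ 0.6080
After 'fold-or-call': normaliser = 0.15·0.0718 + 0.4·0.3203 + 0.9·0.6080; P(aggressive) ≈ 0.0157, P(balanced) ≈ 0.1867, P(conservative) ≈ 0.7976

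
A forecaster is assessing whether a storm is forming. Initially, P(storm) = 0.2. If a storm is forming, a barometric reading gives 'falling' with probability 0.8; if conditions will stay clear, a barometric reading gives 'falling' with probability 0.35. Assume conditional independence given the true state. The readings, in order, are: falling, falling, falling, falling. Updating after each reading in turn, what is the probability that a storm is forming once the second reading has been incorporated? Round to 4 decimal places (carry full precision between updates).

After 'falling': P(storm) = 0.8·0.2000 / (0.8·0.2000 + 0.35·0.8000) ≈ 0.3636
After 'falling': P(storm) = 0.8·0.3636 / (0.8·0.3636 + 0.35·0.6364) ≈ 0.5664

0.5664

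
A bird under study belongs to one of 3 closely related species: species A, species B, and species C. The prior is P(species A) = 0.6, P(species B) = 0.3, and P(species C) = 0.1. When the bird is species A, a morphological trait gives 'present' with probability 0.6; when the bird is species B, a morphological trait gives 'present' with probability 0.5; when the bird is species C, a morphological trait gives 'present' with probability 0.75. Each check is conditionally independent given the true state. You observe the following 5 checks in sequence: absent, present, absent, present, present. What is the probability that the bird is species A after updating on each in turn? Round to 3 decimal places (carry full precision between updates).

After 'absent': normaliser = 0.4·0.6000 + 0.5·0.3000 + 0.25·0.1000; P(species A) ≈ 0.5783, P(species B) ≈ 0.3614, P(species C) ≈ 0.0602
After 'present': normaliser = 0.6·0.5783 + 0.5·0.3614 + 0.75·0.0602; P(species A) ≈ 0.6057, P(species B) ≈ 0.3155, P(species C) ≈ 0.0789
After 'absent': normaliser = 0.4·0.6057 + 0.5·0.3155 + 0.25·0.0789; P(species A) ≈ 0.5772, P(species B) ≈ 0.3758, P(species C) ≈ 0.0470
After 'present': normaliser = 0.6·0.5772 + 0.5·0.3758 + 0.75·0.0470; P(species A) ≈ 0.6082, P(species B) ≈ 0.3300, P(species C) ≈ 0.0619
After 'present': normaliser = 0.6·0.6082 + 0.5·0.3300 + 0.75·0.0619; P(species A) ≈ 0.6332, P(species B) ≈ 0.2863, P(species C) ≈ 0.0805

0.633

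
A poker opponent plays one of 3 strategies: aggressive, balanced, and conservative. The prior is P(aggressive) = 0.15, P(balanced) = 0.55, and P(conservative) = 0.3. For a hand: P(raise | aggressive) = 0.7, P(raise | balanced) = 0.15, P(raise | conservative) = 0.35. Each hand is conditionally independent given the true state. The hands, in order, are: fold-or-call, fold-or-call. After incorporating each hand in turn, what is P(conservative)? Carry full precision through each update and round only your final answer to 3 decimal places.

After 'fold-or-call': normaliser = 0.3·0.1500 + 0.85·0.5500 + 0.65·0.3000; P(aggressive) ≈ 0.0636, P(balanced) ≈ 0.6608, P(conservative) ≈ 0.2756
After 'fold-or-call': normaliser = 0.3·0.0636 + 0.85·0.6608 + 0.65·0.2756; P(aggressive) ≈ 0.0251, P(balanced) ≈ 0.7391, P(conservative) ≈ 0.2358

0.236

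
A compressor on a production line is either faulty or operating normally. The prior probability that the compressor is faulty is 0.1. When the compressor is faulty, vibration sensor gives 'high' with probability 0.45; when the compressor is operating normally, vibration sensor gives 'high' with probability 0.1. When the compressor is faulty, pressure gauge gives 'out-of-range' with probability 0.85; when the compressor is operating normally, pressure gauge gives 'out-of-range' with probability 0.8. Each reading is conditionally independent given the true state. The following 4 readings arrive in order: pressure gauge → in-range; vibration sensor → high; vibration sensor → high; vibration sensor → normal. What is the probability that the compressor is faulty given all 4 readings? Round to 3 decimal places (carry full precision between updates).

0.508

After pressure gauge='in-range': P(faulty) = 0.15·0.1000 / (0.15·0.1000 + 0.2·0.9000) ≈ 0.0769
After vibration sensor='high': P(faulty) = 0.45·0.0769 / (0.45·0.0769 + 0.1·0.9231) ≈ 0.2727
After vibration sensor='high': P(faulty) = 0.45·0.2727 / (0.45·0.2727 + 0.1·0.7273) ≈ 0.6279
After vibration sensor='normal': P(faulty) = 0.55·0.6279 / (0.55·0.6279 + 0.9·0.3721) ≈ 0.5077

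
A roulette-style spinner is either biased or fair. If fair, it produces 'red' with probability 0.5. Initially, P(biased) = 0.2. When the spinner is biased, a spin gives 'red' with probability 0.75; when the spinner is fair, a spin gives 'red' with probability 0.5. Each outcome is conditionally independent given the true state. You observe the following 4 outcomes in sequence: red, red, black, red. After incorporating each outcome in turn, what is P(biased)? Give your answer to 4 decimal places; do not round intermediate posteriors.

0.2967

Apply Bayes' rule sequentially, carrying P(biased) forward.
After 'red': P(biased) = 0.75·0.2000 / (0.75·0.2000 + 0.5·0.8000) ≈ 0.2727
After 'red': P(biased) = 0.75·0.2727 / (0.75·0.2727 + 0.5·0.7273) ≈ 0.3600
After 'black': P(biased) = 0.25·0.3600 / (0.25·0.3600 + 0.5·0.6400) ≈ 0.2195
After 'red': P(biased) = 0.75·0.2195 / (0.75·0.2195 + 0.5·0.7805) ≈ 0.2967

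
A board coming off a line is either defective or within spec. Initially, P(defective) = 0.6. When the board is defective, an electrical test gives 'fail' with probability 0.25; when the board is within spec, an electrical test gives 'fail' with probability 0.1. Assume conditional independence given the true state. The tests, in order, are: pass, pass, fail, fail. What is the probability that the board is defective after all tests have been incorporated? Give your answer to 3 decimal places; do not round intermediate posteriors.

Apply Bayes' rule sequentially, carrying P(defective) forward.
After 'pass': P(defective) = 0.75·0.6000 / (0.75·0.6000 + 0.9·0.4000) ≈ 0.5556
After 'pass': P(defective) = 0.75·0.5556 / (0.75·0.5556 + 0.9·0.4444) ≈ 0.5102
After 'fail': P(defective) = 0.25·0.5102 / (0.25·0.5102 + 0.1·0.4898) ≈ 0.7225
After 'fail': P(defective) = 0.25·0.7225 / (0.25·0.7225 + 0.1·0.2775) ≈ 0.8669

0.867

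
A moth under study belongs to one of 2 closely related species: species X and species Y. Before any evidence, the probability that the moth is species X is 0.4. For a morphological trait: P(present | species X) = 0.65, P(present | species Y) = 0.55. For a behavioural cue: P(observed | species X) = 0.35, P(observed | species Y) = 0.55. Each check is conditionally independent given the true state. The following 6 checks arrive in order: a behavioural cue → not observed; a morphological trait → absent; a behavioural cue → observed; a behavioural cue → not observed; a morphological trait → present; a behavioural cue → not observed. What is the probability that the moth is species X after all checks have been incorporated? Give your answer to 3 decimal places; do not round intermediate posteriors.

After a behavioural cue='not observed': P(species X) = 0.65·0.4000 / (0.65·0.4000 + 0.45·0.6000) ≈ 0.4906
After a morphological trait='absent': P(species X) = 0.35·0.4906 / (0.35·0.4906 + 0.45·0.5094) ≈ 0.4282
After a behavioural cue='observed': P(species X) = 0.35·0.4282 / (0.35·0.4282 + 0.55·0.5718) ≈ 0.3228
After a behavioural cue='not observed': P(species X) = 0.65·0.3228 / (0.65·0.3228 + 0.45·0.6772) ≈ 0.4077
After a morphological trait='present': P(species X) = 0.65·0.4077 / (0.65·0.4077 + 0.55·0.5923) ≈ 0.4486
After a behavioural cue='not observed': P(species X) = 0.65·0.4486 / (0.65·0.4486 + 0.45·0.5514) ≈ 0.5403

0.540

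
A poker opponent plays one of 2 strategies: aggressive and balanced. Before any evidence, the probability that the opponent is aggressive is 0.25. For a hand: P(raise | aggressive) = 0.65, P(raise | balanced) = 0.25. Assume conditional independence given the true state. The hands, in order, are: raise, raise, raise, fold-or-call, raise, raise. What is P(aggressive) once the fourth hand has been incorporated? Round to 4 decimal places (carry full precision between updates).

0.7322

After 'raise': P(aggressive) = 0.65·0.2500 / (0.65·0.2500 + 0.25·0.7500) ≈ 0.4643
After 'raise': P(aggressive) = 0.65·0.4643 / (0.65·0.4643 + 0.25·0.5357) ≈ 0.6926
After 'raise': P(aggressive) = 0.65·0.6926 / (0.65·0.6926 + 0.25·0.3074) ≈ 0.8542
After 'fold-or-call': P(aggressive) = 0.35·0.8542 / (0.35·0.8542 + 0.75·0.1458) ≈ 0.7322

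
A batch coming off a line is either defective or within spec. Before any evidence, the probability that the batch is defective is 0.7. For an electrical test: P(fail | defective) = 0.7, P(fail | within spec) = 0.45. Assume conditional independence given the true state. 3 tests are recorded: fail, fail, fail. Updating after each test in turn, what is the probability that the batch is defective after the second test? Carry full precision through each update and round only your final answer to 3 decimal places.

After 'fail': P(defective) = 0.7·0.7000 / (0.7·0.7000 + 0.45·0.3000) ≈ 0.7840
After 'fail': P(defective) = 0.7·0.7840 / (0.7·0.7840 + 0.45·0.2160) ≈ 0.8495

0.850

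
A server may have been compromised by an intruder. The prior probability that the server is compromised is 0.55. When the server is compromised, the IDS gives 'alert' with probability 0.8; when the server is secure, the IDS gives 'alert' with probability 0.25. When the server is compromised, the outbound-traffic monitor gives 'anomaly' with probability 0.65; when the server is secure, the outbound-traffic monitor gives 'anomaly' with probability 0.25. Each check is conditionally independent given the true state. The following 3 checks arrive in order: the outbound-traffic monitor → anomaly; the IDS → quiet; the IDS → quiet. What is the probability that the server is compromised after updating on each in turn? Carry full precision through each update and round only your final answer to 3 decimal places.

0.184

Each posterior becomes the prior for the next update.
After the outbound-traffic monitor='anomaly': P(compromised) = 0.65·0.5500 / (0.65·0.5500 + 0.25·0.4500) ≈ 0.7606
After the IDS='quiet': P(compromised) = 0.2·0.7606 / (0.2·0.7606 + 0.75·0.2394) ≈ 0.4587
After the IDS='quiet': P(compromised) = 0.2·0.4587 / (0.2·0.4587 + 0.75·0.5413) ≈ 0.1843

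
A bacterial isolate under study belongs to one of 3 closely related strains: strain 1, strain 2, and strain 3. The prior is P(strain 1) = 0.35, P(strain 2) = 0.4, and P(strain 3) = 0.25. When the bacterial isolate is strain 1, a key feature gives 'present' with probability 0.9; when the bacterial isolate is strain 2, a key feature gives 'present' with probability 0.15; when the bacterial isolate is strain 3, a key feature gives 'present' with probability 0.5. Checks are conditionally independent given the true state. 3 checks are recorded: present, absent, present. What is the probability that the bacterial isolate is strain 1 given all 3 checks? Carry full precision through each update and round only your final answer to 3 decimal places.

0.422

After 'present': normaliser = 0.9·0.3500 + 0.15·0.4000 + 0.5·0.2500; P(strain 1) ≈ 0.6300, P(strain 2) ≈ 0.1200, P(strain 3) ≈ 0.2500
After 'absent': normaliser = 0.1·0.6300 + 0.85·0.1200 + 0.5·0.2500; P(strain 1) ≈ 0.2172, P(strain 2) ≈ 0.3517, P(strain 3) ≈ 0.4310
After 'present': normaliser = 0.9·0.2172 + 0.15·0.3517 + 0.5·0.4310; P(strain 1) ≈ 0.4216, P(strain 2) ≈ 0.1138, P(strain 3) ≈ 0.4647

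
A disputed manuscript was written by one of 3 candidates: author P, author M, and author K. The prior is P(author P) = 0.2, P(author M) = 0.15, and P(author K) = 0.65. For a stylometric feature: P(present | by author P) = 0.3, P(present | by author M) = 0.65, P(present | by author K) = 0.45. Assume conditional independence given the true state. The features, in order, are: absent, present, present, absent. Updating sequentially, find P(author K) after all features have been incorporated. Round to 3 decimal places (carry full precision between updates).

0.706

After 'absent': normaliser = 0.7·0.2000 + 0.35·0.1500 + 0.55·0.6500; P(author P) ≈ 0.2545, P(author M) ≈ 0.0955, P(author K) ≈ 0.6500
After 'present': normaliser = 0.3·0.2545 + 0.65·0.0955 + 0.45·0.6500; P(author P) ≈ 0.1772, P(author M) ≈ 0.1440, P(author K) ≈ 0.6788
After 'present': normaliser = 0.3·0.1772 + 0.65·0.1440 + 0.45·0.6788; P(author P) ≈ 0.1176, P(author M) ≈ 0.2070, P(author K) ≈ 0.6755
After 'absent': normaliser = 0.7·0.1176 + 0.35·0.2070 + 0.55·0.6755; P(author P) ≈ 0.1564, P(author M) ≈ 0.1376, P(author K) ≈ 0.7060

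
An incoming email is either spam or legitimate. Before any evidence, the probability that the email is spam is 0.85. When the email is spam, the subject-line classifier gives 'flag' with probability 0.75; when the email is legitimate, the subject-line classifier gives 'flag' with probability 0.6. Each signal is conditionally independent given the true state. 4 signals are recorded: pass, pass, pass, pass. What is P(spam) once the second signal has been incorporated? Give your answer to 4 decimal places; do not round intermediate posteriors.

Apply Bayes' rule sequentially, carrying P(spam) forward.
After 'pass': P(spam) = 0.25·0.8500 / (0.25·0.8500 + 0.4·0.1500) ≈ 0.7798
After 'pass': P(spam) = 0.25·0.7798 / (0.25·0.7798 + 0.4·0.2202) ≈ 0.6888

0.6888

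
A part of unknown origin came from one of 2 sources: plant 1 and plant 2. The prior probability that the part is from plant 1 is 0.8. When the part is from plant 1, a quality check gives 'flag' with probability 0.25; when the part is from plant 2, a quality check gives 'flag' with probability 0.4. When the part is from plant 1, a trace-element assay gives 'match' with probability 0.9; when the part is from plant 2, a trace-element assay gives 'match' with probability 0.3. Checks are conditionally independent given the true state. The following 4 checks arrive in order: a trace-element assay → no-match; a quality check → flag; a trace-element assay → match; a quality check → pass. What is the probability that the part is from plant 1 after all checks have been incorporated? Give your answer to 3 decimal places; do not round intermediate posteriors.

After a trace-element assay='no-match': P(plant 1) = 0.1·0.8000 / (0.1·0.8000 + 0.7·0.2000) ≈ 0.3636
After a quality check='flag': P(plant 1) = 0.25·0.3636 / (0.25·0.3636 + 0.4·0.6364) ≈ 0.2632
After a trace-element assay='match': P(plant 1) = 0.9·0.2632 / (0.9·0.2632 + 0.3·0.7368) ≈ 0.5172
After a quality check='pass': P(plant 1) = 0.75·0.5172 / (0.75·0.5172 + 0.6·0.4828) ≈ 0.5725

0.573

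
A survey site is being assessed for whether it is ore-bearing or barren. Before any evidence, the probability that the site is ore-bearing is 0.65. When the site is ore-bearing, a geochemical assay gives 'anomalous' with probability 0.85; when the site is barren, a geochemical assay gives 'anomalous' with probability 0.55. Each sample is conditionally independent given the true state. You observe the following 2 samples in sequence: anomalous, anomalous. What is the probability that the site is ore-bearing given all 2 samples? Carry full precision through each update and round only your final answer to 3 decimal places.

0.816

After 'anomalous': P(ore) = 0.85·0.6500 / (0.85·0.6500 + 0.55·0.3500) ≈ 0.7416
After 'anomalous': P(ore) = 0.85·0.7416 / (0.85·0.7416 + 0.55·0.2584) ≈ 0.8160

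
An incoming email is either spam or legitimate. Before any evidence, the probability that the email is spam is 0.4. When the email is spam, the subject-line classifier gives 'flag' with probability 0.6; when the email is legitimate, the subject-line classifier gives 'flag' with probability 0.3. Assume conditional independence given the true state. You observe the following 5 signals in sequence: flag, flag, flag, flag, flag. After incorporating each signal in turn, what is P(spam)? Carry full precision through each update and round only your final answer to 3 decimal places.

After 'flag': P(spam) = 0.6·0.4000 / (0.6·0.4000 + 0.3·0.6000) ≈ 0.5714
After 'flag': P(spam) = 0.6·0.5714 / (0.6·0.5714 + 0.3·0.4286) ≈ 0.7273
After 'flag': P(spam) = 0.6·0.7273 / (0.6·0.7273 + 0.3·0.2727) ≈ 0.8421
After 'flag': P(spam) = 0.6·0.8421 / (0.6·0.8421 + 0.3·0.1579) ≈ 0.9143
After 'flag': P(spam) = 0.6·0.9143 / (0.6·0.9143 + 0.3·0.0857) ≈ 0.9552

0.955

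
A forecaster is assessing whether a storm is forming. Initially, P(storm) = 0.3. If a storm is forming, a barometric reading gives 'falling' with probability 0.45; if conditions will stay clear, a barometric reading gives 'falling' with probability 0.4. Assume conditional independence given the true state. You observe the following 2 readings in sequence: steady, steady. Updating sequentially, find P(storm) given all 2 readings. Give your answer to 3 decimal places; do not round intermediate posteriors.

0.265

After 'steady': P(storm) = 0.55·0.3000 / (0.55·0.3000 + 0.6·0.7000) ≈ 0.2821
After 'steady': P(storm) = 0.55·0.2821 / (0.55·0.2821 + 0.6·0.7179) ≈ 0.2648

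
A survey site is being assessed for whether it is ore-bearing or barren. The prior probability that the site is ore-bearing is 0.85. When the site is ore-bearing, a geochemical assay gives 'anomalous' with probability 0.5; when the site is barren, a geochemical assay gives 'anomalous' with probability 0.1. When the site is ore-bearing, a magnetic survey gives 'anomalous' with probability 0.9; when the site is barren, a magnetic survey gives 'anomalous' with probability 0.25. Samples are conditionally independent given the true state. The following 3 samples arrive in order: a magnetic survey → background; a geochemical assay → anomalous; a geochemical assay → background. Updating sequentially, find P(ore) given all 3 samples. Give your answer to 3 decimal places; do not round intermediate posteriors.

After a magnetic survey='background': P(ore) = 0.1·0.8500 / (0.1·0.8500 + 0.75·0.1500) ≈ 0.4304
After a geochemical assay='anomalous': P(ore) = 0.5·0.4304 / (0.5·0.4304 + 0.1·0.5696) ≈ 0.7907
After a geochemical assay='background': P(ore) = 0.5·0.7907 / (0.5·0.7907 + 0.9·0.2093) ≈ 0.6773

0.677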